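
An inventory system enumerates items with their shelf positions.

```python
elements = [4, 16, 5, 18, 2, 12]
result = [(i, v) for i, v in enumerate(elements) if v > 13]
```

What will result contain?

Step 1: Filter enumerate([4, 16, 5, 18, 2, 12]) keeping v > 13:
  (0, 4): 4 <= 13, excluded
  (1, 16): 16 > 13, included
  (2, 5): 5 <= 13, excluded
  (3, 18): 18 > 13, included
  (4, 2): 2 <= 13, excluded
  (5, 12): 12 <= 13, excluded
Therefore result = [(1, 16), (3, 18)].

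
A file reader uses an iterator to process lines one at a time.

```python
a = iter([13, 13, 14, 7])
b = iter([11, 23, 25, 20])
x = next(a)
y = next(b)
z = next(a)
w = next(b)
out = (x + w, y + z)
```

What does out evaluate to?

Step 1: a iterates [13, 13, 14, 7], b iterates [11, 23, 25, 20].
Step 2: x = next(a) = 13, y = next(b) = 11.
Step 3: z = next(a) = 13, w = next(b) = 23.
Step 4: out = (13 + 23, 11 + 13) = (36, 24).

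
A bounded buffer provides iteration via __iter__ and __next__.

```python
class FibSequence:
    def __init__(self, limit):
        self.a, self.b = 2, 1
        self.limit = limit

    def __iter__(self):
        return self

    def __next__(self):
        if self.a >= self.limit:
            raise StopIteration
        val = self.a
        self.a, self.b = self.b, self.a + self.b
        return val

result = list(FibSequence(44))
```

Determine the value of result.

Step 1: Fibonacci-like sequence (a=2, b=1) until >= 44:
  Yield 2, then a,b = 1,3
  Yield 1, then a,b = 3,4
  Yield 3, then a,b = 4,7
  Yield 4, then a,b = 7,11
  Yield 7, then a,b = 11,18
  Yield 11, then a,b = 18,29
  Yield 18, then a,b = 29,47
  Yield 29, then a,b = 47,76
Step 2: 47 >= 44, stop.
Therefore result = [2, 1, 3, 4, 7, 11, 18, 29].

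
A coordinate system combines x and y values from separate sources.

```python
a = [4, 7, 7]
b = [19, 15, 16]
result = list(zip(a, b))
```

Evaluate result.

Step 1: zip pairs elements at same index:
  Index 0: (4, 19)
  Index 1: (7, 15)
  Index 2: (7, 16)
Therefore result = [(4, 19), (7, 15), (7, 16)].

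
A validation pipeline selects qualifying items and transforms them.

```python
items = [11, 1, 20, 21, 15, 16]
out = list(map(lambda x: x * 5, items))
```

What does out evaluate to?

Step 1: Apply lambda x: x * 5 to each element:
  11 -> 55
  1 -> 5
  20 -> 100
  21 -> 105
  15 -> 75
  16 -> 80
Therefore out = [55, 5, 100, 105, 75, 80].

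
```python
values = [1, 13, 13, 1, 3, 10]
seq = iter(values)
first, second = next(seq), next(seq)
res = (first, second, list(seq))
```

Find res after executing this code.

Step 1: Create iterator over [1, 13, 13, 1, 3, 10].
Step 2: first = 1, second = 13.
Step 3: Remaining elements: [13, 1, 3, 10].
Therefore res = (1, 13, [13, 1, 3, 10]).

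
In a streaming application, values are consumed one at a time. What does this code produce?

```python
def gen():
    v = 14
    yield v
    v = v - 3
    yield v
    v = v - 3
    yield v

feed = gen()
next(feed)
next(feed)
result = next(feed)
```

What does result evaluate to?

Step 1: Trace through generator execution:
  Yield 1: v starts at 14, yield 14
  Yield 2: v = 14 - 3 = 11, yield 11
  Yield 3: v = 11 - 3 = 8, yield 8
Step 2: First next() gets 14, second next() gets the second value, third next() yields 8.
Therefore result = 8.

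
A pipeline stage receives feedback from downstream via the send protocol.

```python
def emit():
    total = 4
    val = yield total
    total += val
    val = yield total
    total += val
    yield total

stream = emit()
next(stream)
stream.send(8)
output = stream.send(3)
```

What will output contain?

Step 1: next() -> yield total=4.
Step 2: send(8) -> val=8, total = 4+8 = 12, yield 12.
Step 3: send(3) -> val=3, total = 12+3 = 15, yield 15.
Therefore output = 15.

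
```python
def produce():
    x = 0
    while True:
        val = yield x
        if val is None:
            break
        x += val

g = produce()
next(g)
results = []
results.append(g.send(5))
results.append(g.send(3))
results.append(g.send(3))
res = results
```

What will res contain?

Step 1: next(g) -> yield 0.
Step 2: send(5) -> x = 5, yield 5.
Step 3: send(3) -> x = 8, yield 8.
Step 4: send(3) -> x = 11, yield 11.
Therefore res = [5, 8, 11].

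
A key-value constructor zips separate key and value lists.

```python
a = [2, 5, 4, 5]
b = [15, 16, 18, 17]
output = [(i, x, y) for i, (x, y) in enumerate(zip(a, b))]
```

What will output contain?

Step 1: enumerate(zip(a, b)) gives index with paired elements:
  i=0: (2, 15)
  i=1: (5, 16)
  i=2: (4, 18)
  i=3: (5, 17)
Therefore output = [(0, 2, 15), (1, 5, 16), (2, 4, 18), (3, 5, 17)].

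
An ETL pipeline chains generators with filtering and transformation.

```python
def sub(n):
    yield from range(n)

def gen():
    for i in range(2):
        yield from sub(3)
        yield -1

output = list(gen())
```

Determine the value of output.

Step 1: For each i in range(2):
  i=0: yield from sub(3) -> [0, 1, 2], then yield -1
  i=1: yield from sub(3) -> [0, 1, 2], then yield -1
Therefore output = [0, 1, 2, -1, 0, 1, 2, -1].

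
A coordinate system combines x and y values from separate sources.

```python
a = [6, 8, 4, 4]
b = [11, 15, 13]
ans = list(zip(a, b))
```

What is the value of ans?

Step 1: zip stops at shortest (len(a)=4, len(b)=3):
  Index 0: (6, 11)
  Index 1: (8, 15)
  Index 2: (4, 13)
Step 2: Last element of a (4) has no pair, dropped.
Therefore ans = [(6, 11), (8, 15), (4, 13)].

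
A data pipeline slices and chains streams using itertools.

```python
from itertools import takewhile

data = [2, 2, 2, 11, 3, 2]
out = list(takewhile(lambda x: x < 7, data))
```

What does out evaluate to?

Step 1: takewhile stops at first element >= 7:
  2 < 7: take
  2 < 7: take
  2 < 7: take
  11 >= 7: stop
Therefore out = [2, 2, 2].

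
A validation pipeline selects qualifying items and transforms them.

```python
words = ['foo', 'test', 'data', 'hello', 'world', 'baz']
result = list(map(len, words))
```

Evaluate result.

Step 1: Map len() to each word:
  'foo' -> 3
  'test' -> 4
  'data' -> 4
  'hello' -> 5
  'world' -> 5
  'baz' -> 3
Therefore result = [3, 4, 4, 5, 5, 3].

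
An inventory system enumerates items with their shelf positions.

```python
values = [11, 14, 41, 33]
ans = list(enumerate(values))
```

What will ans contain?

Step 1: enumerate pairs each element with its index:
  (0, 11)
  (1, 14)
  (2, 41)
  (3, 33)
Therefore ans = [(0, 11), (1, 14), (2, 41), (3, 33)].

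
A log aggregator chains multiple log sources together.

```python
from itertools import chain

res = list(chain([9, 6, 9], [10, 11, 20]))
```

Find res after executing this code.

Step 1: chain() concatenates iterables: [9, 6, 9] + [10, 11, 20].
Therefore res = [9, 6, 9, 10, 11, 20].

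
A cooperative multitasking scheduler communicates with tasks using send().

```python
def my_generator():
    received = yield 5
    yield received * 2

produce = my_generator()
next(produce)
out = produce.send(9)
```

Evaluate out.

Step 1: next(produce) advances to first yield, producing 5.
Step 2: send(9) resumes, received = 9.
Step 3: yield received * 2 = 9 * 2 = 18.
Therefore out = 18.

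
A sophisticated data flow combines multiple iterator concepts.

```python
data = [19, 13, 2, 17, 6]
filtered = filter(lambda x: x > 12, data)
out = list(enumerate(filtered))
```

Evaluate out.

Step 1: Filter [19, 13, 2, 17, 6] for > 12: [19, 13, 17].
Step 2: enumerate re-indexes from 0: [(0, 19), (1, 13), (2, 17)].
Therefore out = [(0, 19), (1, 13), (2, 17)].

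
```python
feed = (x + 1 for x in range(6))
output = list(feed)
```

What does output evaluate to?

Step 1: For each x in range(6), compute x+1:
  x=0: 0+1 = 1
  x=1: 1+1 = 2
  x=2: 2+1 = 3
  x=3: 3+1 = 4
  x=4: 4+1 = 5
  x=5: 5+1 = 6
Therefore output = [1, 2, 3, 4, 5, 6].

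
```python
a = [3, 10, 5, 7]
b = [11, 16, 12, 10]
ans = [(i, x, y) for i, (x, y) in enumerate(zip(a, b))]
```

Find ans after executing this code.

Step 1: enumerate(zip(a, b)) gives index with paired elements:
  i=0: (3, 11)
  i=1: (10, 16)
  i=2: (5, 12)
  i=3: (7, 10)
Therefore ans = [(0, 3, 11), (1, 10, 16), (2, 5, 12), (3, 7, 10)].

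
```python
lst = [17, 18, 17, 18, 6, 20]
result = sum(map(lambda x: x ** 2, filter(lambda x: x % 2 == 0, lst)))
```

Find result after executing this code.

Step 1: Filter even numbers from [17, 18, 17, 18, 6, 20]: [18, 18, 6, 20]
Step 2: Square each: [324, 324, 36, 400]
Step 3: Sum = 1084.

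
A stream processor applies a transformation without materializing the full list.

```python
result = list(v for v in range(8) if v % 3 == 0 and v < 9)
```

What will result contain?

Step 1: Filter range(8) where v % 3 == 0 and v < 9:
  v=0: both conditions met, included
  v=1: excluded (1 % 3 != 0)
  v=2: excluded (2 % 3 != 0)
  v=3: both conditions met, included
  v=4: excluded (4 % 3 != 0)
  v=5: excluded (5 % 3 != 0)
  v=6: both conditions met, included
  v=7: excluded (7 % 3 != 0)
Therefore result = [0, 3, 6].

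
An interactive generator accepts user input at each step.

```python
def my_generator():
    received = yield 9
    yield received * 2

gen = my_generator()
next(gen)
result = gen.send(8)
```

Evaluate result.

Step 1: next(gen) advances to first yield, producing 9.
Step 2: send(8) resumes, received = 8.
Step 3: yield received * 2 = 8 * 2 = 16.
Therefore result = 16.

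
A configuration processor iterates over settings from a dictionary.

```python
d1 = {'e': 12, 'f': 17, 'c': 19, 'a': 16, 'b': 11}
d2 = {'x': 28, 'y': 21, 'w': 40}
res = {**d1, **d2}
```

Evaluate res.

Step 1: Merge d1 and d2 (d2 values override on key conflicts).
Step 2: d1 has keys ['e', 'f', 'c', 'a', 'b'], d2 has keys ['x', 'y', 'w'].
Therefore res = {'e': 12, 'f': 17, 'c': 19, 'a': 16, 'b': 11, 'x': 28, 'y': 21, 'w': 40}.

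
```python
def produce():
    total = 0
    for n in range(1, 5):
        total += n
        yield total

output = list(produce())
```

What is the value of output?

Step 1: Generator accumulates running sum:
  n=1: total = 1, yield 1
  n=2: total = 3, yield 3
  n=3: total = 6, yield 6
  n=4: total = 10, yield 10
Therefore output = [1, 3, 6, 10].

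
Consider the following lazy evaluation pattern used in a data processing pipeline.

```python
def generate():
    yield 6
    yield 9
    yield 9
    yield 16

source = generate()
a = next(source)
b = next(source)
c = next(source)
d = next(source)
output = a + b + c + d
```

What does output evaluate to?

Step 1: Create generator and consume all values:
  a = next(source) = 6
  b = next(source) = 9
  c = next(source) = 9
  d = next(source) = 16
Step 2: output = 6 + 9 + 9 + 16 = 40.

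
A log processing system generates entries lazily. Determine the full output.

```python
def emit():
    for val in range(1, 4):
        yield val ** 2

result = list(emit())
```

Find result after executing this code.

Step 1: For each val in range(1, 4), yield val**2:
  val=1: yield 1**2 = 1
  val=2: yield 2**2 = 4
  val=3: yield 3**2 = 9
Therefore result = [1, 4, 9].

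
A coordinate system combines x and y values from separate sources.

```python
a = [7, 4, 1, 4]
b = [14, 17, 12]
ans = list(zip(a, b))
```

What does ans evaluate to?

Step 1: zip stops at shortest (len(a)=4, len(b)=3):
  Index 0: (7, 14)
  Index 1: (4, 17)
  Index 2: (1, 12)
Step 2: Last element of a (4) has no pair, dropped.
Therefore ans = [(7, 14), (4, 17), (1, 12)].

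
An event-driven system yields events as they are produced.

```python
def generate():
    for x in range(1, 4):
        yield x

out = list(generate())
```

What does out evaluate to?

Step 1: The generator yields each value from range(1, 4).
Step 2: list() consumes all yields: [1, 2, 3].
Therefore out = [1, 2, 3].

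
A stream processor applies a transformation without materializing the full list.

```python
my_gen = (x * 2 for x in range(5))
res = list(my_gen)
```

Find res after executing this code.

Step 1: For each x in range(5), compute x*2:
  x=0: 0*2 = 0
  x=1: 1*2 = 2
  x=2: 2*2 = 4
  x=3: 3*2 = 6
  x=4: 4*2 = 8
Therefore res = [0, 2, 4, 6, 8].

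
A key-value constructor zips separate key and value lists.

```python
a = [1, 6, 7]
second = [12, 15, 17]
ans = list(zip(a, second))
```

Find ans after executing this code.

Step 1: zip pairs elements at same index:
  Index 0: (1, 12)
  Index 1: (6, 15)
  Index 2: (7, 17)
Therefore ans = [(1, 12), (6, 15), (7, 17)].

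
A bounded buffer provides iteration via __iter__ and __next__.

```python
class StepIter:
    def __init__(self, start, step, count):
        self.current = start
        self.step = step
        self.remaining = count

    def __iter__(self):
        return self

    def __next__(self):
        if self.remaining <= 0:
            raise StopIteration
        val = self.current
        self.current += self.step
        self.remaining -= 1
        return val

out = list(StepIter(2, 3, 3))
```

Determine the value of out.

Step 1: StepIter starts at 2, increments by 3, for 3 steps:
  Yield 2, then current += 3
  Yield 5, then current += 3
  Yield 8, then current += 3
Therefore out = [2, 5, 8].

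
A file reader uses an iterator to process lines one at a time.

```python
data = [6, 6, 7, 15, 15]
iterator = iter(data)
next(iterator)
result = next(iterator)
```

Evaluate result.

Step 1: Create iterator over [6, 6, 7, 15, 15].
Step 2: next() consumes 6.
Step 3: next() returns 6.
Therefore result = 6.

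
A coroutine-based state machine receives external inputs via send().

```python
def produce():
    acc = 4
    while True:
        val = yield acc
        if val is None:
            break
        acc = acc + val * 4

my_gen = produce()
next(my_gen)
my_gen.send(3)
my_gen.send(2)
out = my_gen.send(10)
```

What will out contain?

Step 1: next() -> yield acc=4.
Step 2: send(3) -> val=3, acc = 4 + 3*4 = 16, yield 16.
Step 3: send(2) -> val=2, acc = 16 + 2*4 = 24, yield 24.
Step 4: send(10) -> val=10, acc = 24 + 10*4 = 64, yield 64.
Therefore out = 64.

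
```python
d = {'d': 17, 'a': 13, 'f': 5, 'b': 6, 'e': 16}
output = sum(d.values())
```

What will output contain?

Step 1: d.values() = [17, 13, 5, 6, 16].
Step 2: sum = 57.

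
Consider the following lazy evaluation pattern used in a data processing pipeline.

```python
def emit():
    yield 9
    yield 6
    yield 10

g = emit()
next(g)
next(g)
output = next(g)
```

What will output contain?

Step 1: emit() creates a generator.
Step 2: next(g) yields 9 (consumed and discarded).
Step 3: next(g) yields 6 (consumed and discarded).
Step 4: next(g) yields 10, assigned to output.
Therefore output = 10.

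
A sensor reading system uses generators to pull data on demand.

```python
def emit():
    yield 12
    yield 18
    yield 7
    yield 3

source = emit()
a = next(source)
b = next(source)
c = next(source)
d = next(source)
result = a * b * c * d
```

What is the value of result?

Step 1: Create generator and consume all values:
  a = next(source) = 12
  b = next(source) = 18
  c = next(source) = 7
  d = next(source) = 3
Step 2: result = 12 * 18 * 7 * 3 = 4536.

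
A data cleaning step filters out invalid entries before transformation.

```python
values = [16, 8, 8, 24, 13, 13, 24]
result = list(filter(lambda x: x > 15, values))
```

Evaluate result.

Step 1: Filter elements > 15:
  16: kept
  8: removed
  8: removed
  24: kept
  13: removed
  13: removed
  24: kept
Therefore result = [16, 24, 24].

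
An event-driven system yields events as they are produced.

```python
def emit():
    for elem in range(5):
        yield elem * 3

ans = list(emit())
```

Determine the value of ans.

Step 1: For each elem in range(5), yield elem * 3:
  elem=0: yield 0 * 3 = 0
  elem=1: yield 1 * 3 = 3
  elem=2: yield 2 * 3 = 6
  elem=3: yield 3 * 3 = 9
  elem=4: yield 4 * 3 = 12
Therefore ans = [0, 3, 6, 9, 12].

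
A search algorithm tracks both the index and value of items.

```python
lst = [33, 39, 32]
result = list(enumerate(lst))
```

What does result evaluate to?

Step 1: enumerate pairs each element with its index:
  (0, 33)
  (1, 39)
  (2, 32)
Therefore result = [(0, 33), (1, 39), (2, 32)].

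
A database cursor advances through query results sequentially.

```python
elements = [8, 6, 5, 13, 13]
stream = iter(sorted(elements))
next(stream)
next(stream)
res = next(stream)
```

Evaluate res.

Step 1: sorted([8, 6, 5, 13, 13]) = [5, 6, 8, 13, 13].
Step 2: Create iterator and skip 2 elements.
Step 3: next() returns 8.
Therefore res = 8.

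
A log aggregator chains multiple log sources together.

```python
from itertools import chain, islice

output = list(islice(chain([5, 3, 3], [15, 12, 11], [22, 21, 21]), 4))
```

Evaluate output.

Step 1: chain([5, 3, 3], [15, 12, 11], [22, 21, 21]) = [5, 3, 3, 15, 12, 11, 22, 21, 21].
Step 2: islice takes first 4 elements: [5, 3, 3, 15].
Therefore output = [5, 3, 3, 15].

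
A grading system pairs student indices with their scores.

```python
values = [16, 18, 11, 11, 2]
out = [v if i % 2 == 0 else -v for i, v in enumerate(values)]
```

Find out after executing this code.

Step 1: For each (i, v), keep v if i is even, negate if odd:
  i=0 (even): keep 16
  i=1 (odd): negate to -18
  i=2 (even): keep 11
  i=3 (odd): negate to -11
  i=4 (even): keep 2
Therefore out = [16, -18, 11, -11, 2].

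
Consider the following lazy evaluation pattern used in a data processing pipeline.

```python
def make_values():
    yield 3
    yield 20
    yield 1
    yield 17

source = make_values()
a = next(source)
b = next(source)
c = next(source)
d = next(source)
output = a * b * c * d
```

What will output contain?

Step 1: Create generator and consume all values:
  a = next(source) = 3
  b = next(source) = 20
  c = next(source) = 1
  d = next(source) = 17
Step 2: output = 3 * 20 * 1 * 17 = 1020.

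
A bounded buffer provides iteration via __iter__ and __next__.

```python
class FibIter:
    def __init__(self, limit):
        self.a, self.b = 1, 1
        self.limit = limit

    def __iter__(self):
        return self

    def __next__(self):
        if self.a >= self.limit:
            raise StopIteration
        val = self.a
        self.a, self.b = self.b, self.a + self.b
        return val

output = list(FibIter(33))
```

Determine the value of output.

Step 1: Fibonacci-like sequence (a=1, b=1) until >= 33:
  Yield 1, then a,b = 1,2
  Yield 1, then a,b = 2,3
  Yield 2, then a,b = 3,5
  Yield 3, then a,b = 5,8
  Yield 5, then a,b = 8,13
  Yield 8, then a,b = 13,21
  Yield 13, then a,b = 21,34
  Yield 21, then a,b = 34,55
Step 2: 34 >= 33, stop.
Therefore output = [1, 1, 2, 3, 5, 8, 13, 21].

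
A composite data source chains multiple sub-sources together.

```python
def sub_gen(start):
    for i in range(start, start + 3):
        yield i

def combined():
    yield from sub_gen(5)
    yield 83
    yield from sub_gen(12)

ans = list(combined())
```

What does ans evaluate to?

Step 1: combined() delegates to sub_gen(5):
  yield 5
  yield 6
  yield 7
Step 2: yield 83
Step 3: Delegates to sub_gen(12):
  yield 12
  yield 13
  yield 14
Therefore ans = [5, 6, 7, 83, 12, 13, 14].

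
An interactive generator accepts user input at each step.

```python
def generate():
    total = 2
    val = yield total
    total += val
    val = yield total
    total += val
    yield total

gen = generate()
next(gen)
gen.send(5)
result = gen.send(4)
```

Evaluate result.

Step 1: next() -> yield total=2.
Step 2: send(5) -> val=5, total = 2+5 = 7, yield 7.
Step 3: send(4) -> val=4, total = 7+4 = 11, yield 11.
Therefore result = 11.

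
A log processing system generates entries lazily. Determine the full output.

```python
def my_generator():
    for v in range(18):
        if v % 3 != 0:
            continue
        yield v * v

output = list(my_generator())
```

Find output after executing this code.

Step 1: Only yield v**2 when v is divisible by 3:
  v=0: 0 % 3 == 0, yield 0**2 = 0
  v=3: 3 % 3 == 0, yield 3**2 = 9
  v=6: 6 % 3 == 0, yield 6**2 = 36
  v=9: 9 % 3 == 0, yield 9**2 = 81
  v=12: 12 % 3 == 0, yield 12**2 = 144
  v=15: 15 % 3 == 0, yield 15**2 = 225
Therefore output = [0, 9, 36, 81, 144, 225].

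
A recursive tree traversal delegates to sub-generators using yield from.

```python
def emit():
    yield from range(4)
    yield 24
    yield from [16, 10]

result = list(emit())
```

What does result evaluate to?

Step 1: Trace yields in order:
  yield 0
  yield 1
  yield 2
  yield 3
  yield 24
  yield 16
  yield 10
Therefore result = [0, 1, 2, 3, 24, 16, 10].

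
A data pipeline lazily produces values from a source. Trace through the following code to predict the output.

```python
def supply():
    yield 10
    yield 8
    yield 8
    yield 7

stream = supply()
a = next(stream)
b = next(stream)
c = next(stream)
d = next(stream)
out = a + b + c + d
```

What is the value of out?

Step 1: Create generator and consume all values:
  a = next(stream) = 10
  b = next(stream) = 8
  c = next(stream) = 8
  d = next(stream) = 7
Step 2: out = 10 + 8 + 8 + 7 = 33.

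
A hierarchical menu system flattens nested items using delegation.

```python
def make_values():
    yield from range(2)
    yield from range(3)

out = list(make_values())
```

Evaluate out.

Step 1: Trace yields in order:
  yield 0
  yield 1
  yield 0
  yield 1
  yield 2
Therefore out = [0, 1, 0, 1, 2].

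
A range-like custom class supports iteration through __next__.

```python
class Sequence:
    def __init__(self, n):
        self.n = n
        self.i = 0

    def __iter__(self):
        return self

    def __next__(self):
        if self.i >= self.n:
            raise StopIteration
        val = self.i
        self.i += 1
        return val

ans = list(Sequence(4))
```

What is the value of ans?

Step 1: Sequence(4) creates an iterator counting 0 to 3.
Step 2: list() consumes all values: [0, 1, 2, 3].
Therefore ans = [0, 1, 2, 3].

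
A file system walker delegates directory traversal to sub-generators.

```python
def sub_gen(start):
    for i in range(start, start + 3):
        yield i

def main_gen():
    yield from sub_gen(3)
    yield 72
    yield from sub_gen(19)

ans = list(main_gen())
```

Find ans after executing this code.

Step 1: main_gen() delegates to sub_gen(3):
  yield 3
  yield 4
  yield 5
Step 2: yield 72
Step 3: Delegates to sub_gen(19):
  yield 19
  yield 20
  yield 21
Therefore ans = [3, 4, 5, 72, 19, 20, 21].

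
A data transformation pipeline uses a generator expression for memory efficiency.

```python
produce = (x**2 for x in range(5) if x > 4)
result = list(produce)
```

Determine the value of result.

Step 1: For range(5), keep x > 4, then square:
  x=0: 0 <= 4, excluded
  x=1: 1 <= 4, excluded
  x=2: 2 <= 4, excluded
  x=3: 3 <= 4, excluded
  x=4: 4 <= 4, excluded
Therefore result = [].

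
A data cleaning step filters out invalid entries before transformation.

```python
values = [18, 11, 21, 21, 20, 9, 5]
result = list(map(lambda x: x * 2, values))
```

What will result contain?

Step 1: Apply lambda x: x * 2 to each element:
  18 -> 36
  11 -> 22
  21 -> 42
  21 -> 42
  20 -> 40
  9 -> 18
  5 -> 10
Therefore result = [36, 22, 42, 42, 40, 18, 10].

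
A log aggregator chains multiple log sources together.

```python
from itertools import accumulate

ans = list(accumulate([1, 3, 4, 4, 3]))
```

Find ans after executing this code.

Step 1: accumulate computes running sums:
  + 1 = 1
  + 3 = 4
  + 4 = 8
  + 4 = 12
  + 3 = 15
Therefore ans = [1, 4, 8, 12, 15].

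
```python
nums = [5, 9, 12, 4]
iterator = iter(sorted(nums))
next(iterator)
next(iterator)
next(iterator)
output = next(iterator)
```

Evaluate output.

Step 1: sorted([5, 9, 12, 4]) = [4, 5, 9, 12].
Step 2: Create iterator and skip 3 elements.
Step 3: next() returns 12.
Therefore output = 12.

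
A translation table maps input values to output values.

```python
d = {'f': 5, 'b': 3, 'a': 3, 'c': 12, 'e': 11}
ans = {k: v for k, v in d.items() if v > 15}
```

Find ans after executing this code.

Step 1: Filter items where value > 15:
  'f': 5 <= 15: removed
  'b': 3 <= 15: removed
  'a': 3 <= 15: removed
  'c': 12 <= 15: removed
  'e': 11 <= 15: removed
Therefore ans = {}.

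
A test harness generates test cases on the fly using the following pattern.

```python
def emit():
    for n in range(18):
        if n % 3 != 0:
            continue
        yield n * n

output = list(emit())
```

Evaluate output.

Step 1: Only yield n**2 when n is divisible by 3:
  n=0: 0 % 3 == 0, yield 0**2 = 0
  n=3: 3 % 3 == 0, yield 3**2 = 9
  n=6: 6 % 3 == 0, yield 6**2 = 36
  n=9: 9 % 3 == 0, yield 9**2 = 81
  n=12: 12 % 3 == 0, yield 12**2 = 144
  n=15: 15 % 3 == 0, yield 15**2 = 225
Therefore output = [0, 9, 36, 81, 144, 225].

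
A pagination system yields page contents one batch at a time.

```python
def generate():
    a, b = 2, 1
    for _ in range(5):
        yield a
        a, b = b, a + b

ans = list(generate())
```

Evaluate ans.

Step 1: Fibonacci-like sequence starting with a=2, b=1:
  Iteration 1: yield a=2, then a,b = 1,3
  Iteration 2: yield a=1, then a,b = 3,4
  Iteration 3: yield a=3, then a,b = 4,7
  Iteration 4: yield a=4, then a,b = 7,11
  Iteration 5: yield a=7, then a,b = 11,18
Therefore ans = [2, 1, 3, 4, 7].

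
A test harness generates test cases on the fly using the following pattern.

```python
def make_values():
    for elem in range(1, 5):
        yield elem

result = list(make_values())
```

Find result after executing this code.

Step 1: The generator yields each value from range(1, 5).
Step 2: list() consumes all yields: [1, 2, 3, 4].
Therefore result = [1, 2, 3, 4].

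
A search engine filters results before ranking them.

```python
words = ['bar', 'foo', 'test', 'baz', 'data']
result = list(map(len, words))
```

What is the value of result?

Step 1: Map len() to each word:
  'bar' -> 3
  'foo' -> 3
  'test' -> 4
  'baz' -> 3
  'data' -> 4
Therefore result = [3, 3, 4, 3, 4].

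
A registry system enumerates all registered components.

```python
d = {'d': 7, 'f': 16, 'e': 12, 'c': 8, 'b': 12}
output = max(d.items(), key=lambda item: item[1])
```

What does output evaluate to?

Step 1: Find item with maximum value:
  ('d', 7)
  ('f', 16)
  ('e', 12)
  ('c', 8)
  ('b', 12)
Step 2: Maximum value is 16 at key 'f'.
Therefore output = ('f', 16).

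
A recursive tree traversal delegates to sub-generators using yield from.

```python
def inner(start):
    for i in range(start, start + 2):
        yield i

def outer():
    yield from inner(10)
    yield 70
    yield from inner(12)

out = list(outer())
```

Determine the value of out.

Step 1: outer() delegates to inner(10):
  yield 10
  yield 11
Step 2: yield 70
Step 3: Delegates to inner(12):
  yield 12
  yield 13
Therefore out = [10, 11, 70, 12, 13].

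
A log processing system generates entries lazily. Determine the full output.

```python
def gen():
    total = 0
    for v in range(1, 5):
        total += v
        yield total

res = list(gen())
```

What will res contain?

Step 1: Generator accumulates running sum:
  v=1: total = 1, yield 1
  v=2: total = 3, yield 3
  v=3: total = 6, yield 6
  v=4: total = 10, yield 10
Therefore res = [1, 3, 6, 10].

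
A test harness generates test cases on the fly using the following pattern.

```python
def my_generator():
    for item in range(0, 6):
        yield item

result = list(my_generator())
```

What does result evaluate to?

Step 1: The generator yields each value from range(0, 6).
Step 2: list() consumes all yields: [0, 1, 2, 3, 4, 5].
Therefore result = [0, 1, 2, 3, 4, 5].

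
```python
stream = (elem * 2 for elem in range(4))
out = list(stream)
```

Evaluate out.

Step 1: For each elem in range(4), compute elem*2:
  elem=0: 0*2 = 0
  elem=1: 1*2 = 2
  elem=2: 2*2 = 4
  elem=3: 3*2 = 6
Therefore out = [0, 2, 4, 6].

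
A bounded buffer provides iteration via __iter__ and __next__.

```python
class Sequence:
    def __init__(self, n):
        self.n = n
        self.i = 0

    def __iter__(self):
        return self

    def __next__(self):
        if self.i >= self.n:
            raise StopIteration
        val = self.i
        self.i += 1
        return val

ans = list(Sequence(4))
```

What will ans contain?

Step 1: Sequence(4) creates an iterator counting 0 to 3.
Step 2: list() consumes all values: [0, 1, 2, 3].
Therefore ans = [0, 1, 2, 3].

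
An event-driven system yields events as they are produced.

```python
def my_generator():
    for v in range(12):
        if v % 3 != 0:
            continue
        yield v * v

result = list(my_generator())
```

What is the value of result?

Step 1: Only yield v**2 when v is divisible by 3:
  v=0: 0 % 3 == 0, yield 0**2 = 0
  v=3: 3 % 3 == 0, yield 3**2 = 9
  v=6: 6 % 3 == 0, yield 6**2 = 36
  v=9: 9 % 3 == 0, yield 9**2 = 81
Therefore result = [0, 9, 36, 81].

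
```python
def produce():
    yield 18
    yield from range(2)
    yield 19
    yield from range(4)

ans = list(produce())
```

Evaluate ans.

Step 1: Trace yields in order:
  yield 18
  yield 0
  yield 1
  yield 19
  yield 0
  yield 1
  yield 2
  yield 3
Therefore ans = [18, 0, 1, 19, 0, 1, 2, 3].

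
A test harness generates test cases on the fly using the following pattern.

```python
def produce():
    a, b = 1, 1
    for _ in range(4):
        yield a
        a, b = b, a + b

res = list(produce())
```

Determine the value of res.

Step 1: Fibonacci-like sequence starting with a=1, b=1:
  Iteration 1: yield a=1, then a,b = 1,2
  Iteration 2: yield a=1, then a,b = 2,3
  Iteration 3: yield a=2, then a,b = 3,5
  Iteration 4: yield a=3, then a,b = 5,8
Therefore res = [1, 1, 2, 3].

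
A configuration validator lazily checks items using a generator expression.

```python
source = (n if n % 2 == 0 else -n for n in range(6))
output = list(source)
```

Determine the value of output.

Step 1: For each n in range(6), yield n if even, else -n:
  n=0: even, yield 0
  n=1: odd, yield -1
  n=2: even, yield 2
  n=3: odd, yield -3
  n=4: even, yield 4
  n=5: odd, yield -5
Therefore output = [0, -1, 2, -3, 4, -5].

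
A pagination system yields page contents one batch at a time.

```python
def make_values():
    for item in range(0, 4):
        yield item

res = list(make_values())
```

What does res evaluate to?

Step 1: The generator yields each value from range(0, 4).
Step 2: list() consumes all yields: [0, 1, 2, 3].
Therefore res = [0, 1, 2, 3].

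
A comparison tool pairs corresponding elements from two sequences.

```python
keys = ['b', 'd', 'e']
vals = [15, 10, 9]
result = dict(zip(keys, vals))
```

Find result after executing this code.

Step 1: zip pairs keys with values:
  'b' -> 15
  'd' -> 10
  'e' -> 9
Therefore result = {'b': 15, 'd': 10, 'e': 9}.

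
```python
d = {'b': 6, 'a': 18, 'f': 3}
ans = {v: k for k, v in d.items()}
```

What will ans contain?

Step 1: Invert dict (swap keys and values):
  'b': 6 -> 6: 'b'
  'a': 18 -> 18: 'a'
  'f': 3 -> 3: 'f'
Therefore ans = {6: 'b', 18: 'a', 3: 'f'}.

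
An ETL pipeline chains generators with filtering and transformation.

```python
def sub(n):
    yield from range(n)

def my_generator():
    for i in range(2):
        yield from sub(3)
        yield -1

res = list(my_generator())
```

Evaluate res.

Step 1: For each i in range(2):
  i=0: yield from sub(3) -> [0, 1, 2], then yield -1
  i=1: yield from sub(3) -> [0, 1, 2], then yield -1
Therefore res = [0, 1, 2, -1, 0, 1, 2, -1].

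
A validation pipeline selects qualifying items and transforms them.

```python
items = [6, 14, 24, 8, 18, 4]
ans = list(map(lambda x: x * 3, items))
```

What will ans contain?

Step 1: Apply lambda x: x * 3 to each element:
  6 -> 18
  14 -> 42
  24 -> 72
  8 -> 24
  18 -> 54
  4 -> 12
Therefore ans = [18, 42, 72, 24, 54, 12].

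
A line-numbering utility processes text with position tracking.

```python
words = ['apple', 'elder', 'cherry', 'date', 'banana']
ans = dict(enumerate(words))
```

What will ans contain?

Step 1: enumerate pairs indices with words:
  0 -> 'apple'
  1 -> 'elder'
  2 -> 'cherry'
  3 -> 'date'
  4 -> 'banana'
Therefore ans = {0: 'apple', 1: 'elder', 2: 'cherry', 3: 'date', 4: 'banana'}.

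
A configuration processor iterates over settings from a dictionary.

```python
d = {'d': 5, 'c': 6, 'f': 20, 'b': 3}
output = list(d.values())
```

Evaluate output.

Step 1: d.values() returns the dictionary values in insertion order.
Therefore output = [5, 6, 20, 3].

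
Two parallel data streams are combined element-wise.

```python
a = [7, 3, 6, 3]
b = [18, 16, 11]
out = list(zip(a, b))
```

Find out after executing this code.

Step 1: zip stops at shortest (len(a)=4, len(b)=3):
  Index 0: (7, 18)
  Index 1: (3, 16)
  Index 2: (6, 11)
Step 2: Last element of a (3) has no pair, dropped.
Therefore out = [(7, 18), (3, 16), (6, 11)].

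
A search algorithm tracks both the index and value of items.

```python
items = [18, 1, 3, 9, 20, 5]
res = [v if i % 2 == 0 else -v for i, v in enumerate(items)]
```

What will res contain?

Step 1: For each (i, v), keep v if i is even, negate if odd:
  i=0 (even): keep 18
  i=1 (odd): negate to -1
  i=2 (even): keep 3
  i=3 (odd): negate to -9
  i=4 (even): keep 20
  i=5 (odd): negate to -5
Therefore res = [18, -1, 3, -9, 20, -5].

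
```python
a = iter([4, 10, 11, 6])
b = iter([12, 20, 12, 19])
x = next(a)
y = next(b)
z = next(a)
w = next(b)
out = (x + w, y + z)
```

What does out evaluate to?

Step 1: a iterates [4, 10, 11, 6], b iterates [12, 20, 12, 19].
Step 2: x = next(a) = 4, y = next(b) = 12.
Step 3: z = next(a) = 10, w = next(b) = 20.
Step 4: out = (4 + 20, 12 + 10) = (24, 22).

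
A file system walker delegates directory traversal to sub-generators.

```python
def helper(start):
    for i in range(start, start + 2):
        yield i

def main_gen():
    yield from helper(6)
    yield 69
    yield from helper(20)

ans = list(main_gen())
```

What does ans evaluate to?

Step 1: main_gen() delegates to helper(6):
  yield 6
  yield 7
Step 2: yield 69
Step 3: Delegates to helper(20):
  yield 20
  yield 21
Therefore ans = [6, 7, 69, 20, 21].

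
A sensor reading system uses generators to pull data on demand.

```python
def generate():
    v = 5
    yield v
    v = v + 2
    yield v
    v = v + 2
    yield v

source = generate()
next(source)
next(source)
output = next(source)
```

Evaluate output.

Step 1: Trace through generator execution:
  Yield 1: v starts at 5, yield 5
  Yield 2: v = 5 + 2 = 7, yield 7
  Yield 3: v = 7 + 2 = 9, yield 9
Step 2: First next() gets 5, second next() gets the second value, third next() yields 9.
Therefore output = 9.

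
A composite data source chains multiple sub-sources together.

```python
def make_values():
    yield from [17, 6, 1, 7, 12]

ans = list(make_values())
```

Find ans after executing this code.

Step 1: yield from delegates to the iterable, yielding each element.
Step 2: Collected values: [17, 6, 1, 7, 12].
Therefore ans = [17, 6, 1, 7, 12].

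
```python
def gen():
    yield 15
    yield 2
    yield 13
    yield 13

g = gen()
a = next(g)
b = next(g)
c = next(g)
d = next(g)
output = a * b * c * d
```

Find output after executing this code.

Step 1: Create generator and consume all values:
  a = next(g) = 15
  b = next(g) = 2
  c = next(g) = 13
  d = next(g) = 13
Step 2: output = 15 * 2 * 13 * 13 = 5070.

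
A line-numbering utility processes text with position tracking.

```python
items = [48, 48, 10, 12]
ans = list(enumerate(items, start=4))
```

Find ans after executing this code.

Step 1: enumerate with start=4:
  (4, 48)
  (5, 48)
  (6, 10)
  (7, 12)
Therefore ans = [(4, 48), (5, 48), (6, 10), (7, 12)].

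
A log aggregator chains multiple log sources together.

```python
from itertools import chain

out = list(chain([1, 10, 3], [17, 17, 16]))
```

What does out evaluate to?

Step 1: chain() concatenates iterables: [1, 10, 3] + [17, 17, 16].
Therefore out = [1, 10, 3, 17, 17, 16].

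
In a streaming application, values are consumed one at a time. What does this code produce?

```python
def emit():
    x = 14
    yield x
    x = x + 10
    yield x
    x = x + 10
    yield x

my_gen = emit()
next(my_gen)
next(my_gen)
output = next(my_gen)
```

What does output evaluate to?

Step 1: Trace through generator execution:
  Yield 1: x starts at 14, yield 14
  Yield 2: x = 14 + 10 = 24, yield 24
  Yield 3: x = 24 + 10 = 34, yield 34
Step 2: First next() gets 14, second next() gets the second value, third next() yields 34.
Therefore output = 34.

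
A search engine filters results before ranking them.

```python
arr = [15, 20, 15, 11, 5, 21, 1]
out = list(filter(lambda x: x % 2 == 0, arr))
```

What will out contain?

Step 1: Filter elements divisible by 2:
  15 % 2 = 1: removed
  20 % 2 = 0: kept
  15 % 2 = 1: removed
  11 % 2 = 1: removed
  5 % 2 = 1: removed
  21 % 2 = 1: removed
  1 % 2 = 1: removed
Therefore out = [20].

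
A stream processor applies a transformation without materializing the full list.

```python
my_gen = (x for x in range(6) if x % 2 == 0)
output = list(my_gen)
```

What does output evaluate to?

Step 1: Filter range(6) keeping only even values:
  x=0: even, included
  x=1: odd, excluded
  x=2: even, included
  x=3: odd, excluded
  x=4: even, included
  x=5: odd, excluded
Therefore output = [0, 2, 4].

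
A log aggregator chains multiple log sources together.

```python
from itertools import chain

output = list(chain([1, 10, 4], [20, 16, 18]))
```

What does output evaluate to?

Step 1: chain() concatenates iterables: [1, 10, 4] + [20, 16, 18].
Therefore output = [1, 10, 4, 20, 16, 18].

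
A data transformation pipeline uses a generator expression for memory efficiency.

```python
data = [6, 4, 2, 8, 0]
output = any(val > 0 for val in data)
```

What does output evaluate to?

Step 1: Check val > 0 for each element in [6, 4, 2, 8, 0]:
  6 > 0: True
  4 > 0: True
  2 > 0: True
  8 > 0: True
  0 > 0: False
Step 2: any() returns True.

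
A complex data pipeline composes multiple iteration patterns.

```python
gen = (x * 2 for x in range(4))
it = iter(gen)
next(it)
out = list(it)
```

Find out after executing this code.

Step 1: Generator produces [0, 2, 4, 6].
Step 2: next(it) consumes first element (0).
Step 3: list(it) collects remaining: [2, 4, 6].
Therefore out = [2, 4, 6].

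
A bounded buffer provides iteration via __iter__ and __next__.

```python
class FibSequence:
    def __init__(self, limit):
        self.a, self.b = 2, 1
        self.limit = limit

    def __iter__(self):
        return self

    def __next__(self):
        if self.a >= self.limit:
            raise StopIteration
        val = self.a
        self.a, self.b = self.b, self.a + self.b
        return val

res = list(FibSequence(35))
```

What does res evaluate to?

Step 1: Fibonacci-like sequence (a=2, b=1) until >= 35:
  Yield 2, then a,b = 1,3
  Yield 1, then a,b = 3,4
  Yield 3, then a,b = 4,7
  Yield 4, then a,b = 7,11
  Yield 7, then a,b = 11,18
  Yield 11, then a,b = 18,29
  Yield 18, then a,b = 29,47
  Yield 29, then a,b = 47,76
Step 2: 47 >= 35, stop.
Therefore res = [2, 1, 3, 4, 7, 11, 18, 29].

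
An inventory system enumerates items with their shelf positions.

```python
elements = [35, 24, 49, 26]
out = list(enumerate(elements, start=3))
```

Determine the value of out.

Step 1: enumerate with start=3:
  (3, 35)
  (4, 24)
  (5, 49)
  (6, 26)
Therefore out = [(3, 35), (4, 24), (5, 49), (6, 26)].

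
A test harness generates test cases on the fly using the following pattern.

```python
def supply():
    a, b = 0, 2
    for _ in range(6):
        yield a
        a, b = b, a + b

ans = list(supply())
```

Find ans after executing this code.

Step 1: Fibonacci-like sequence starting with a=0, b=2:
  Iteration 1: yield a=0, then a,b = 2,2
  Iteration 2: yield a=2, then a,b = 2,4
  Iteration 3: yield a=2, then a,b = 4,6
  Iteration 4: yield a=4, then a,b = 6,10
  Iteration 5: yield a=6, then a,b = 10,16
  Iteration 6: yield a=10, then a,b = 16,26
Therefore ans = [0, 2, 2, 4, 6, 10].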